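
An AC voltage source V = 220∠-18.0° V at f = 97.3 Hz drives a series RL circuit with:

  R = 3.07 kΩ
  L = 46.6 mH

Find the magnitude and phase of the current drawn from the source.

Step 1 — Angular frequency: ω = 2π·f = 2π·97.3 = 611.4 rad/s.
Step 2 — Component impedances:
  R: Z = R = 3070 Ω
  L: Z = jωL = j·611.4·0.0466 = 0 + j28.49 Ω
Step 3 — Series combination: Z_total = R + L = 3070 + j28.49 Ω = 3070∠0.5° Ω.
Step 4 — Source phasor: V = 220∠-18.0° V = 209.2 - j67.98 V.
Step 5 — Ohm's law: I = V / Z_total = (209.2 - j67.98) / (3070 + j28.49) = 0.06794 - j0.02278 A.
Step 6 — Convert to polar: |I| = 0.07166 A, ∠I = -18.5°.

I = 0.07166∠-18.5° A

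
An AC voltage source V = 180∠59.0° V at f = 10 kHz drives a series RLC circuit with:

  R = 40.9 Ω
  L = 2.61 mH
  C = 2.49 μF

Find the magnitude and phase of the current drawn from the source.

Step 1 — Angular frequency: ω = 2π·f = 2π·1e+04 = 6.283e+04 rad/s.
Step 2 — Component impedances:
  R: Z = R = 40.9 Ω
  L: Z = jωL = j·6.283e+04·0.00261 = 0 + j164 Ω
  C: Z = 1/(jωC) = -j/(ω·C) = 0 - j6.392 Ω
Step 3 — Series combination: Z_total = R + L + C = 40.9 + j157.6 Ω = 162.8∠75.5° Ω.
Step 4 — Source phasor: V = 180∠59.0° V = 92.71 + j154.3 V.
Step 5 — Ohm's law: I = V / Z_total = (92.71 + j154.3) / (40.9 + j157.6) = 1.06 - j0.3131 A.
Step 6 — Convert to polar: |I| = 1.106 A, ∠I = -16.5°.

I = 1.106∠-16.5° A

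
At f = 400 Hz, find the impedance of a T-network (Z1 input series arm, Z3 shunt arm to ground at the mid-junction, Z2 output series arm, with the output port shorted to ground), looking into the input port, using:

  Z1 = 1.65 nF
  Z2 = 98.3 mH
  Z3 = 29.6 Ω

Step 1 — Angular frequency: ω = 2π·f = 2π·400 = 2513 rad/s.
Step 2 — Component impedances:
  Z1: Z = 1/(jωC) = -j/(ω·C) = 0 - j2.411e+05 Ω
  Z2: Z = jωL = j·2513·0.0983 = 0 + j247.1 Ω
  Z3: Z = R = 29.6 Ω
Step 3 — With the output port shorted to ground, the output series arm Z2 runs from the junction to ground; the shunt arm Z3 also runs from the junction to ground. They appear in parallel: Z3 || Z2 = 29.18 + j3.496 Ω.
Step 4 — Series with input arm Z1: Z_in = Z1 + (Z3 || Z2) = 29.18 - j2.411e+05 Ω = 2.411e+05∠-90.0° Ω.

Z = 29.18 - j2.411e+05 Ω = 2.411e+05∠-90.0° Ω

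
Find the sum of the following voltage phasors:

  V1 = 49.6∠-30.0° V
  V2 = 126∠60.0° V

Step 1 — Convert each phasor to rectangular form:
  V1 = 49.6·(cos(-30.0°) + j·sin(-30.0°)) = 42.95 - j24.8 V
  V2 = 126·(cos(60.0°) + j·sin(60.0°)) = 63 + j109.1 V
Step 2 — Sum components: V_total = 106 + j84.32 V.
Step 3 — Convert to polar: |V_total| = 135.4 V, ∠V_total = 38.5°.

V_total = 135.4∠38.5° V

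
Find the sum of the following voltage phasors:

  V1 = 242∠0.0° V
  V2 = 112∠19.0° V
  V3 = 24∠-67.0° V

Step 1 — Convert each phasor to rectangular form:
  V1 = 242·(cos(0.0°) + j·sin(0.0°)) = 242 V
  V2 = 112·(cos(19.0°) + j·sin(19.0°)) = 105.9 + j36.46 V
  V3 = 24·(cos(-67.0°) + j·sin(-67.0°)) = 9.378 - j22.09 V
Step 2 — Sum components: V_total = 357.3 + j14.37 V.
Step 3 — Convert to polar: |V_total| = 357.6 V, ∠V_total = 2.3°.

V_total = 357.6∠2.3° V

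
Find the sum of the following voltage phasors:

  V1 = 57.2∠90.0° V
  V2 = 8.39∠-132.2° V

Step 1 — Convert each phasor to rectangular form:
  V1 = 57.2·(cos(90.0°) + j·sin(90.0°)) = 0 + j57.2 V
  V2 = 8.39·(cos(-132.2°) + j·sin(-132.2°)) = -5.636 - j6.215 V
Step 2 — Sum components: V_total = -5.636 + j50.98 V.
Step 3 — Convert to polar: |V_total| = 51.3 V, ∠V_total = 96.3°.

V_total = 51.3∠96.3° V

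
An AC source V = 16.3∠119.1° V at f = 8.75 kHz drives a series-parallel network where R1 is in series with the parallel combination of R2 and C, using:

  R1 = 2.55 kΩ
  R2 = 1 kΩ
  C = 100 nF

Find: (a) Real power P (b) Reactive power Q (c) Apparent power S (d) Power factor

Step 1 — Angular frequency: ω = 2π·f = 2π·8750 = 5.498e+04 rad/s.
Step 2 — Component impedances:
  R1: Z = R = 2550 Ω
  R2: Z = R = 1000 Ω
  C: Z = 1/(jωC) = -j/(ω·C) = 0 - j181.9 Ω
Step 3 — Parallel branch: R2 || C = 1/(1/R2 + 1/C) = 32.02 - j176.1 Ω.
Step 4 — Series with R1: Z_total = R1 + (R2 || C) = 2582 - j176.1 Ω = 2588∠-3.9° Ω.
Step 5 — Source phasor: V = 16.3∠119.1° V = -7.927 + j14.24 V.
Step 6 — Current: I = V / Z = -0.00343 + j0.005282 A = 0.006298∠123.0° A.
Step 7 — Complex power: S = V·I* = 0.1024 - j0.006984 VA.
Step 8 — Real power: P = Re(S) = 0.1024 W.
Step 9 — Reactive power: Q = Im(S) = -0.006984 VAR.
Step 10 — Apparent power: |S| = 0.1027 VA.
Step 11 — Power factor: PF = P/|S| = 0.9977 (leading).

(a) P = 0.1024 W  (b) Q = -0.006984 VAR  (c) S = 0.1027 VA  (d) PF = 0.9977 (leading)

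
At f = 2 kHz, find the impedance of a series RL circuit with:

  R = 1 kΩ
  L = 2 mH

Step 1 — Angular frequency: ω = 2π·f = 2π·2000 = 1.257e+04 rad/s.
Step 2 — Component impedances:
  R: Z = R = 1000 Ω
  L: Z = jωL = j·1.257e+04·0.002 = 0 + j25.13 Ω
Step 3 — Series combination: Z_total = R + L = 1000 + j25.13 Ω = 1000∠1.4° Ω.

Z = 1000 + j25.13 Ω = 1000∠1.4° Ω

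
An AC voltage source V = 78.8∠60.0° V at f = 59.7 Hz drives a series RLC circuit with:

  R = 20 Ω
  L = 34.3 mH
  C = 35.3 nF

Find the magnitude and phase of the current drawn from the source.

Step 1 — Angular frequency: ω = 2π·f = 2π·59.7 = 375.1 rad/s.
Step 2 — Component impedances:
  R: Z = R = 20 Ω
  L: Z = jωL = j·375.1·0.0343 = 0 + j12.87 Ω
  C: Z = 1/(jωC) = -j/(ω·C) = 0 - j7.552e+04 Ω
Step 3 — Series combination: Z_total = R + L + C = 20 - j7.551e+04 Ω = 7.551e+04∠-90.0° Ω.
Step 4 — Source phasor: V = 78.8∠60.0° V = 39.4 + j68.24 V.
Step 5 — Ohm's law: I = V / Z_total = (39.4 + j68.24) / (20 - j7.551e+04) = -0.0009036 + j0.000522 A.
Step 6 — Convert to polar: |I| = 0.001044 A, ∠I = 150.0°.

I = 0.001044∠150.0° A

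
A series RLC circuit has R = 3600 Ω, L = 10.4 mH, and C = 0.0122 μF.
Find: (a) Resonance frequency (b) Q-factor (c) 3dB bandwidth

Step 1 — Resonance condition Im(Z)=0 gives ω₀ = 1/√(LC).
Step 2 — ω₀ = 1/√(0.0104·1.22e-08) = 8.878e+04 rad/s.
Step 3 — f₀ = ω₀/(2π) = 1.413e+04 Hz.
Step 4 — Series Q: Q = ω₀L/R = 8.878e+04·0.0104/3600 = 0.2565.
Step 5 — 3dB bandwidth: Δω = ω₀/Q = 3.462e+05 rad/s; BW = Δω/(2π) = 5.509e+04 Hz.

(a) f₀ = 1.413e+04 Hz  (b) Q = 0.2565  (c) BW = 5.509e+04 Hz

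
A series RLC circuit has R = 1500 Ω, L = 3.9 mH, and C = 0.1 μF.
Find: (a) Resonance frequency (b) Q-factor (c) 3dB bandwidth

Step 1 — Resonance condition Im(Z)=0 gives ω₀ = 1/√(LC).
Step 2 — ω₀ = 1/√(0.0039·1e-07) = 5.064e+04 rad/s.
Step 3 — f₀ = ω₀/(2π) = 8059 Hz.
Step 4 — Series Q: Q = ω₀L/R = 5.064e+04·0.0039/1500 = 0.1317.
Step 5 — 3dB bandwidth: Δω = ω₀/Q = 3.846e+05 rad/s; BW = Δω/(2π) = 6.121e+04 Hz.

(a) f₀ = 8059 Hz  (b) Q = 0.1317  (c) BW = 6.121e+04 Hz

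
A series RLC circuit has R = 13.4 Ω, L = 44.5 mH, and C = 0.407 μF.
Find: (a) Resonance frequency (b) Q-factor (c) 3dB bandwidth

Step 1 — Resonance: ω₀ = 1/√(LC) = 1/√(0.0445·4.07e-07) = 7431 rad/s.
Step 2 — f₀ = ω₀/(2π) = 1183 Hz.
Step 3 — Series Q: Q = ω₀L/R = 7431·0.0445/13.4 = 24.68.
Step 4 — Bandwidth: Δω = ω₀/Q = 301.1 rad/s; BW = Δω/(2π) = 47.93 Hz.

(a) f₀ = 1183 Hz  (b) Q = 24.68  (c) BW = 47.93 Hz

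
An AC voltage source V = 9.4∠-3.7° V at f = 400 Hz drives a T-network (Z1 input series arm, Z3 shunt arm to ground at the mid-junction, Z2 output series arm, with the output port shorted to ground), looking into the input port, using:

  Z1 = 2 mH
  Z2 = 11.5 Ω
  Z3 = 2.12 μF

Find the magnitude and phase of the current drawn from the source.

Step 1 — Angular frequency: ω = 2π·f = 2π·400 = 2513 rad/s.
Step 2 — Component impedances:
  Z1: Z = jωL = j·2513·0.002 = 0 + j5.027 Ω
  Z2: Z = R = 11.5 Ω
  Z3: Z = 1/(jωC) = -j/(ω·C) = 0 - j187.7 Ω
Step 3 — With the output port shorted to ground, the output series arm Z2 runs from the junction to ground; the shunt arm Z3 also runs from the junction to ground. They appear in parallel: Z3 || Z2 = 11.46 - j0.702 Ω.
Step 4 — Series with input arm Z1: Z_in = Z1 + (Z3 || Z2) = 11.46 + j4.325 Ω = 12.25∠20.7° Ω.
Step 5 — Source phasor: V = 9.4∠-3.7° V = 9.38 - j0.6066 V.
Step 6 — Ohm's law: I = V / Z_total = (9.38 - j0.6066) / (11.46 + j4.325) = 0.6992 - j0.3168 A.
Step 7 — Convert to polar: |I| = 0.7676 A, ∠I = -24.4°.

I = 0.7676∠-24.4° A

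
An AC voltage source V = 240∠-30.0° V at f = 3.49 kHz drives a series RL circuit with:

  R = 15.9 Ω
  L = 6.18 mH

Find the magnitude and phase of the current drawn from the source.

Step 1 — Angular frequency: ω = 2π·f = 2π·3490 = 2.193e+04 rad/s.
Step 2 — Component impedances:
  R: Z = R = 15.9 Ω
  L: Z = jωL = j·2.193e+04·0.00618 = 0 + j135.5 Ω
Step 3 — Series combination: Z_total = R + L = 15.9 + j135.5 Ω = 136.4∠83.3° Ω.
Step 4 — Source phasor: V = 240∠-30.0° V = 207.8 - j120 V.
Step 5 — Ohm's law: I = V / Z_total = (207.8 - j120) / (15.9 + j135.5) = -0.696 - j1.615 A.
Step 6 — Convert to polar: |I| = 1.759 A, ∠I = -113.3°.

I = 1.759∠-113.3° A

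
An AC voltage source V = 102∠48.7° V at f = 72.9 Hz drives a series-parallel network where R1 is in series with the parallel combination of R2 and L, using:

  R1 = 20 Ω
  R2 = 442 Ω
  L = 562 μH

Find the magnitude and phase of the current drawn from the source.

Step 1 — Angular frequency: ω = 2π·f = 2π·72.9 = 458 rad/s.
Step 2 — Component impedances:
  R1: Z = R = 20 Ω
  R2: Z = R = 442 Ω
  L: Z = jωL = j·458·0.000562 = 0 + j0.2574 Ω
Step 3 — Parallel branch: R2 || L = 1/(1/R2 + 1/L) = 0.0001499 + j0.2574 Ω.
Step 4 — Series with R1: Z_total = R1 + (R2 || L) = 20 + j0.2574 Ω = 20∠0.7° Ω.
Step 5 — Source phasor: V = 102∠48.7° V = 67.32 + j76.63 V.
Step 6 — Ohm's law: I = V / Z_total = (67.32 + j76.63) / (20 + j0.2574) = 3.415 + j3.787 A.
Step 7 — Convert to polar: |I| = 5.1 A, ∠I = 48.0°.

I = 5.1∠48.0° A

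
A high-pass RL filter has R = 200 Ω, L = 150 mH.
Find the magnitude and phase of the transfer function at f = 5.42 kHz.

Step 1 — Angular frequency: ω = 2π·5420 = 3.405e+04 rad/s.
Step 2 — Transfer function: H(jω) = jωL/(R + jωL).
Step 3 — Numerator jωL = j·5108; denominator R + jωL = 200 + j5108.
Step 4 — H = 0.9985 + j0.03909.
Step 5 — Magnitude: |H| = 0.9992 (-0.0 dB); phase: φ = 2.2°.

|H| = 0.9992 (-0.0 dB), φ = 2.2°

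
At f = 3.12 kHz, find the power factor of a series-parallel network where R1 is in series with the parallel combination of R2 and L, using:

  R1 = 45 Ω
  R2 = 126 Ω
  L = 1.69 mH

Step 1 — Angular frequency: ω = 2π·f = 2π·3120 = 1.96e+04 rad/s.
Step 2 — Component impedances:
  R1: Z = R = 45 Ω
  R2: Z = R = 126 Ω
  L: Z = jωL = j·1.96e+04·0.00169 = 0 + j33.13 Ω
Step 3 — Parallel branch: R2 || L = 1/(1/R2 + 1/L) = 8.148 + j30.99 Ω.
Step 4 — Series with R1: Z_total = R1 + (R2 || L) = 53.15 + j30.99 Ω = 61.52∠30.2° Ω.
Step 5 — Power factor: PF = cos(φ) = Re(Z)/|Z| = 53.15/61.52 = 0.8639.
Step 6 — Type: Im(Z) = 30.99 ⇒ lagging (phase φ = 30.2°).

PF = 0.8639 (lagging, φ = 30.2°)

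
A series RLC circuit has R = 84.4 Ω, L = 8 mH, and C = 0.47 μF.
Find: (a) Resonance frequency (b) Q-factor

Step 1 — Resonance condition Im(Z)=0 gives ω₀ = 1/√(LC).
Step 2 — ω₀ = 1/√(0.008·4.7e-07) = 1.631e+04 rad/s.
Step 3 — f₀ = ω₀/(2π) = 2596 Hz.
Step 4 — Series Q: Q = ω₀L/R = 1.631e+04·0.008/84.4 = 1.546.

(a) f₀ = 2596 Hz  (b) Q = 1.546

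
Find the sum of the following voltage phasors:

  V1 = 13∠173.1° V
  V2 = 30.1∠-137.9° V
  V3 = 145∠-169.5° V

Step 1 — Convert each phasor to rectangular form:
  V1 = 13·(cos(173.1°) + j·sin(173.1°)) = -12.91 + j1.562 V
  V2 = 30.1·(cos(-137.9°) + j·sin(-137.9°)) = -22.33 - j20.18 V
  V3 = 145·(cos(-169.5°) + j·sin(-169.5°)) = -142.6 - j26.42 V
Step 2 — Sum components: V_total = -177.8 - j45.04 V.
Step 3 — Convert to polar: |V_total| = 183.4 V, ∠V_total = -165.8°.

V_total = 183.4∠-165.8° V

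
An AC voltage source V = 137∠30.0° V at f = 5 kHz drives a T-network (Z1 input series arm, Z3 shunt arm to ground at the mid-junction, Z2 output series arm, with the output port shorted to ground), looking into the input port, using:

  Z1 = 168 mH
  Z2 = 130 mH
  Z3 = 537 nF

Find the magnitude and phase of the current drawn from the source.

Step 1 — Angular frequency: ω = 2π·f = 2π·5000 = 3.142e+04 rad/s.
Step 2 — Component impedances:
  Z1: Z = jωL = j·3.142e+04·0.168 = 0 + j5278 Ω
  Z2: Z = jωL = j·3.142e+04·0.13 = 0 + j4084 Ω
  Z3: Z = 1/(jωC) = -j/(ω·C) = 0 - j59.28 Ω
Step 3 — With the output port shorted to ground, the output series arm Z2 runs from the junction to ground; the shunt arm Z3 also runs from the junction to ground. They appear in parallel: Z3 || Z2 = 0 - j60.15 Ω.
Step 4 — Series with input arm Z1: Z_in = Z1 + (Z3 || Z2) = 0 + j5218 Ω = 5218∠90.0° Ω.
Step 5 — Source phasor: V = 137∠30.0° V = 118.6 + j68.5 V.
Step 6 — Ohm's law: I = V / Z_total = (118.6 + j68.5) / (0 + j5218) = 0.01313 - j0.02274 A.
Step 7 — Convert to polar: |I| = 0.02626 A, ∠I = -60.0°.

I = 0.02626∠-60.0° A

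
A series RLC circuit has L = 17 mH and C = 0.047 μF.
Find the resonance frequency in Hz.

Step 1 — Resonance condition Im(Z)=0 gives ω₀ = 1/√(LC).
Step 2 — ω₀ = 1/√(0.017·4.7e-08) = 3.538e+04 rad/s.
Step 3 — f₀ = ω₀/(2π) = 5630 Hz.

f₀ = 5630 Hz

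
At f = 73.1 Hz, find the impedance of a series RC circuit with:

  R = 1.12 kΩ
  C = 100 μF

Step 1 — Angular frequency: ω = 2π·f = 2π·73.1 = 459.3 rad/s.
Step 2 — Component impedances:
  R: Z = R = 1120 Ω
  C: Z = 1/(jωC) = -j/(ω·C) = 0 - j21.77 Ω
Step 3 — Series combination: Z_total = R + C = 1120 - j21.77 Ω = 1120∠-1.1° Ω.

Z = 1120 - j21.77 Ω = 1120∠-1.1° Ω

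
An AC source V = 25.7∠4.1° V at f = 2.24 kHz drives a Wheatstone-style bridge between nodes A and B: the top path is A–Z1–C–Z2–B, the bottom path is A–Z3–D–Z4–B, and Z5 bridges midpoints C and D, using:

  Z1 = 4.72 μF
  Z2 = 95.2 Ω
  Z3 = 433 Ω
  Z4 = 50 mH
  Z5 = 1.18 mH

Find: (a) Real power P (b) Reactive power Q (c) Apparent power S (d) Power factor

Step 1 — Angular frequency: ω = 2π·f = 2π·2240 = 1.407e+04 rad/s.
Step 2 — Component impedances:
  Z1: Z = 1/(jωC) = -j/(ω·C) = 0 - j15.05 Ω
  Z2: Z = R = 95.2 Ω
  Z3: Z = R = 433 Ω
  Z4: Z = jωL = j·1.407e+04·0.05 = 0 + j703.7 Ω
  Z5: Z = jωL = j·1.407e+04·0.00118 = 0 + j16.61 Ω
Step 3 — Bridge requires nodal analysis (the Z5 bridge couples midpoints C and D, so the two paths cannot be reduced to a simple series/parallel combination). Setting node B to ground and injecting 1 A at node A, the 3-node admittance system at A, C, D solves to V_A = Z_AB = 94.06 - j2.542 Ω = 94.09∠-1.5° Ω.
Step 4 — Source phasor: V = 25.7∠4.1° V = 25.63 + j1.837 V.
Step 5 — Current: I = V / Z = 0.2718 + j0.02688 A = 0.2731∠5.6° A.
Step 6 — Complex power: S = V·I* = 7.017 - j0.1896 VA.
Step 7 — Real power: P = Re(S) = 7.017 W.
Step 8 — Reactive power: Q = Im(S) = -0.1896 VAR.
Step 9 — Apparent power: |S| = 7.02 VA.
Step 10 — Power factor: PF = P/|S| = 0.9996 (leading).

(a) P = 7.017 W  (b) Q = -0.1896 VAR  (c) S = 7.02 VA  (d) PF = 0.9996 (leading)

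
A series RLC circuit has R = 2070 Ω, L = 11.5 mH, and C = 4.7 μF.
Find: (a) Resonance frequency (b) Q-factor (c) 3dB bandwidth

Step 1 — Resonance: ω₀ = 1/√(LC) = 1/√(0.0115·4.7e-06) = 4301 rad/s.
Step 2 — f₀ = ω₀/(2π) = 684.6 Hz.
Step 3 — Series Q: Q = ω₀L/R = 4301·0.0115/2070 = 0.0239.
Step 4 — Bandwidth: Δω = ω₀/Q = 1.8e+05 rad/s; BW = Δω/(2π) = 2.865e+04 Hz.

(a) f₀ = 684.6 Hz  (b) Q = 0.0239  (c) BW = 2.865e+04 Hz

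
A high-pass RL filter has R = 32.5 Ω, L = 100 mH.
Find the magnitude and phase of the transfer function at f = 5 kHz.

Step 1 — Angular frequency: ω = 2π·5000 = 3.142e+04 rad/s.
Step 2 — Transfer function: H(jω) = jωL/(R + jωL).
Step 3 — Numerator jωL = j·3142; denominator R + jωL = 32.5 + j3142.
Step 4 — H = 0.9999 + j0.01034.
Step 5 — Magnitude: |H| = 0.9999 (-0.0 dB); phase: φ = 0.6°.

|H| = 0.9999 (-0.0 dB), φ = 0.6°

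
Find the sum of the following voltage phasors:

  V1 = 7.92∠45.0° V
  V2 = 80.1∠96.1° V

Step 1 — Convert each phasor to rectangular form:
  V1 = 7.92·(cos(45.0°) + j·sin(45.0°)) = 5.6 + j5.6 V
  V2 = 80.1·(cos(96.1°) + j·sin(96.1°)) = -8.512 + j79.65 V
Step 2 — Sum components: V_total = -2.911 + j85.25 V.
Step 3 — Convert to polar: |V_total| = 85.3 V, ∠V_total = 92.0°.

V_total = 85.3∠92.0° V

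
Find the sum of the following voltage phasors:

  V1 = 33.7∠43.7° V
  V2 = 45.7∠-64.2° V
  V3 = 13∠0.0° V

Step 1 — Convert each phasor to rectangular form:
  V1 = 33.7·(cos(43.7°) + j·sin(43.7°)) = 24.36 + j23.28 V
  V2 = 45.7·(cos(-64.2°) + j·sin(-64.2°)) = 19.89 - j41.14 V
  V3 = 13·(cos(0.0°) + j·sin(0.0°)) = 13 V
Step 2 — Sum components: V_total = 57.25 - j17.86 V.
Step 3 — Convert to polar: |V_total| = 59.98 V, ∠V_total = -17.3°.

V_total = 59.98∠-17.3° V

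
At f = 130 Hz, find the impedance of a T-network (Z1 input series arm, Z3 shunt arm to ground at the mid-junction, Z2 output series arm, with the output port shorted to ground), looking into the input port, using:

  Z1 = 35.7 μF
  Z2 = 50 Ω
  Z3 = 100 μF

Step 1 — Angular frequency: ω = 2π·f = 2π·130 = 816.8 rad/s.
Step 2 — Component impedances:
  Z1: Z = 1/(jωC) = -j/(ω·C) = 0 - j34.29 Ω
  Z2: Z = R = 50 Ω
  Z3: Z = 1/(jωC) = -j/(ω·C) = 0 - j12.24 Ω
Step 3 — With the output port shorted to ground, the output series arm Z2 runs from the junction to ground; the shunt arm Z3 also runs from the junction to ground. They appear in parallel: Z3 || Z2 = 2.828 - j11.55 Ω.
Step 4 — Series with input arm Z1: Z_in = Z1 + (Z3 || Z2) = 2.828 - j45.84 Ω = 45.93∠-86.5° Ω.

Z = 2.828 - j45.84 Ω = 45.93∠-86.5° Ω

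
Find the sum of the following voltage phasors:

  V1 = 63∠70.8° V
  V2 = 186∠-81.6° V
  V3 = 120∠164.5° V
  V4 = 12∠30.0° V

Step 1 — Convert each phasor to rectangular form:
  V1 = 63·(cos(70.8°) + j·sin(70.8°)) = 20.72 + j59.5 V
  V2 = 186·(cos(-81.6°) + j·sin(-81.6°)) = 27.17 - j184 V
  V3 = 120·(cos(164.5°) + j·sin(164.5°)) = -115.6 + j32.07 V
  V4 = 12·(cos(30.0°) + j·sin(30.0°)) = 10.39 + j6 V
Step 2 — Sum components: V_total = -57.35 - j86.44 V.
Step 3 — Convert to polar: |V_total| = 103.7 V, ∠V_total = -123.6°.

V_total = 103.7∠-123.6° V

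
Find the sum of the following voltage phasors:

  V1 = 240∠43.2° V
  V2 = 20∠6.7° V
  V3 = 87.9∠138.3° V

Step 1 — Convert each phasor to rectangular form:
  V1 = 240·(cos(43.2°) + j·sin(43.2°)) = 175 + j164.3 V
  V2 = 20·(cos(6.7°) + j·sin(6.7°)) = 19.86 + j2.333 V
  V3 = 87.9·(cos(138.3°) + j·sin(138.3°)) = -65.63 + j58.47 V
Step 2 — Sum components: V_total = 129.2 + j225.1 V.
Step 3 — Convert to polar: |V_total| = 259.5 V, ∠V_total = 60.1°.

V_total = 259.5∠60.1° V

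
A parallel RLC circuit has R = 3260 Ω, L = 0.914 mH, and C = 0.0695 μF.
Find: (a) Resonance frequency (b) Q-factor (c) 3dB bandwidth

Step 1 — Resonance: ω₀ = 1/√(LC) = 1/√(0.000914·6.95e-08) = 1.255e+05 rad/s.
Step 2 — f₀ = ω₀/(2π) = 1.997e+04 Hz.
Step 3 — Parallel Q: Q = R/(ω₀L) = 3260/(1.255e+05·0.000914) = 28.43.
Step 4 — Bandwidth: Δω = ω₀/Q = 4414 rad/s; BW = Δω/(2π) = 702.5 Hz.

(a) f₀ = 1.997e+04 Hz  (b) Q = 28.43  (c) BW = 702.5 Hz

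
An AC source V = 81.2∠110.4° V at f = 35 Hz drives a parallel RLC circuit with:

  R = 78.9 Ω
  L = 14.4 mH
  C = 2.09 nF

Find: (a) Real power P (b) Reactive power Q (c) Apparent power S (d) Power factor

Step 1 — Angular frequency: ω = 2π·f = 2π·35 = 219.9 rad/s.
Step 2 — Component impedances:
  R: Z = R = 78.9 Ω
  L: Z = jωL = j·219.9·0.0144 = 0 + j3.167 Ω
  C: Z = 1/(jωC) = -j/(ω·C) = 0 - j2.176e+06 Ω
Step 3 — Parallel combination: 1/Z_total = 1/R + 1/L + 1/C; Z_total = 0.1269 + j3.162 Ω = 3.164∠87.7° Ω.
Step 4 — Source phasor: V = 81.2∠110.4° V = -28.3 + j76.11 V.
Step 5 — Current: I = V / Z = 23.67 + j9.903 A = 25.66∠22.7° A.
Step 6 — Complex power: S = V·I* = 83.57 + j2082 VA.
Step 7 — Real power: P = Re(S) = 83.57 W.
Step 8 — Reactive power: Q = Im(S) = 2082 VAR.
Step 9 — Apparent power: |S| = 2084 VA.
Step 10 — Power factor: PF = P/|S| = 0.0401 (lagging).

(a) P = 83.57 W  (b) Q = 2082 VAR  (c) S = 2084 VA  (d) PF = 0.0401 (lagging)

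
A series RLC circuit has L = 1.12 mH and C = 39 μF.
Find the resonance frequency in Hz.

Step 1 — Resonance condition Im(Z)=0 gives ω₀ = 1/√(LC).
Step 2 — ω₀ = 1/√(0.00112·3.9e-05) = 4785 rad/s.
Step 3 — f₀ = ω₀/(2π) = 761.5 Hz.

f₀ = 761.5 Hz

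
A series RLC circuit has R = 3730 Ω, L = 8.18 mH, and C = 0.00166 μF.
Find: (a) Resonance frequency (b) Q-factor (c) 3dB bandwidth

Step 1 — Resonance condition Im(Z)=0 gives ω₀ = 1/√(LC).
Step 2 — ω₀ = 1/√(0.00818·1.66e-09) = 2.714e+05 rad/s.
Step 3 — f₀ = ω₀/(2π) = 4.319e+04 Hz.
Step 4 — Series Q: Q = ω₀L/R = 2.714e+05·0.00818/3730 = 0.5951.
Step 5 — 3dB bandwidth: Δω = ω₀/Q = 4.56e+05 rad/s; BW = Δω/(2π) = 7.257e+04 Hz.

(a) f₀ = 4.319e+04 Hz  (b) Q = 0.5951  (c) BW = 7.257e+04 Hz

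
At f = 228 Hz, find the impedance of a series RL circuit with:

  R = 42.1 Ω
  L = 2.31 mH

Step 1 — Angular frequency: ω = 2π·f = 2π·228 = 1433 rad/s.
Step 2 — Component impedances:
  R: Z = R = 42.1 Ω
  L: Z = jωL = j·1433·0.00231 = 0 + j3.309 Ω
Step 3 — Series combination: Z_total = R + L = 42.1 + j3.309 Ω = 42.23∠4.5° Ω.

Z = 42.1 + j3.309 Ω = 42.23∠4.5° Ω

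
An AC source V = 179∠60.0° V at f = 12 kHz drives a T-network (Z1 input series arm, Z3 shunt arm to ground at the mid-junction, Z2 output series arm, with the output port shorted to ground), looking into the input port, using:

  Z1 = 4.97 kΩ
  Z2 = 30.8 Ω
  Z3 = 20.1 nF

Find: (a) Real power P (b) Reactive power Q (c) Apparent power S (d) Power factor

Step 1 — Angular frequency: ω = 2π·f = 2π·1.2e+04 = 7.54e+04 rad/s.
Step 2 — Component impedances:
  Z1: Z = R = 4970 Ω
  Z2: Z = R = 30.8 Ω
  Z3: Z = 1/(jωC) = -j/(ω·C) = 0 - j659.8 Ω
Step 3 — With the output port shorted to ground, the output series arm Z2 runs from the junction to ground; the shunt arm Z3 also runs from the junction to ground. They appear in parallel: Z3 || Z2 = 30.73 - j1.435 Ω.
Step 4 — Series with input arm Z1: Z_in = Z1 + (Z3 || Z2) = 5001 - j1.435 Ω = 5001∠-0.0° Ω.
Step 5 — Source phasor: V = 179∠60.0° V = 89.5 + j155 V.
Step 6 — Current: I = V / Z = 0.01789 + j0.031 A = 0.03579∠60.0° A.
Step 7 — Complex power: S = V·I* = 6.407 - j0.001838 VA.
Step 8 — Real power: P = Re(S) = 6.407 W.
Step 9 — Reactive power: Q = Im(S) = -0.001838 VAR.
Step 10 — Apparent power: |S| = 6.407 VA.
Step 11 — Power factor: PF = P/|S| = 1 (leading).

(a) P = 6.407 W  (b) Q = -0.001838 VAR  (c) S = 6.407 VA  (d) PF = 1 (leading)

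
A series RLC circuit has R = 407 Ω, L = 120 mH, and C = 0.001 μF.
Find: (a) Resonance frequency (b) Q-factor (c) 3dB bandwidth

Step 1 — Resonance: ω₀ = 1/√(LC) = 1/√(0.12·1e-09) = 9.129e+04 rad/s.
Step 2 — f₀ = ω₀/(2π) = 1.453e+04 Hz.
Step 3 — Series Q: Q = ω₀L/R = 9.129e+04·0.12/407 = 26.92.
Step 4 — Bandwidth: Δω = ω₀/Q = 3392 rad/s; BW = Δω/(2π) = 539.8 Hz.

(a) f₀ = 1.453e+04 Hz  (b) Q = 26.92  (c) BW = 539.8 Hz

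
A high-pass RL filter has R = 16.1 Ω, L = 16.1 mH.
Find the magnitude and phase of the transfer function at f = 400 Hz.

Step 1 — Angular frequency: ω = 2π·400 = 2513 rad/s.
Step 2 — Transfer function: H(jω) = jωL/(R + jωL).
Step 3 — Numerator jωL = j·40.46; denominator R + jωL = 16.1 + j40.46.
Step 4 — H = 0.8633 + j0.3435.
Step 5 — Magnitude: |H| = 0.9292 (-0.6 dB); phase: φ = 21.7°.

|H| = 0.9292 (-0.6 dB), φ = 21.7°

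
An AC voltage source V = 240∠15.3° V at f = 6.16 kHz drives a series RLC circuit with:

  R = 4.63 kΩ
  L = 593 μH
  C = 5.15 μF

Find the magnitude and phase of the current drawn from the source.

Step 1 — Angular frequency: ω = 2π·f = 2π·6160 = 3.87e+04 rad/s.
Step 2 — Component impedances:
  R: Z = R = 4630 Ω
  L: Z = jωL = j·3.87e+04·0.000593 = 0 + j22.95 Ω
  C: Z = 1/(jωC) = -j/(ω·C) = 0 - j5.017 Ω
Step 3 — Series combination: Z_total = R + L + C = 4630 + j17.93 Ω = 4630∠0.2° Ω.
Step 4 — Source phasor: V = 240∠15.3° V = 231.5 + j63.33 V.
Step 5 — Ohm's law: I = V / Z_total = (231.5 + j63.33) / (4630 + j17.93) = 0.05005 + j0.01348 A.
Step 6 — Convert to polar: |I| = 0.05184 A, ∠I = 15.1°.

I = 0.05184∠15.1° A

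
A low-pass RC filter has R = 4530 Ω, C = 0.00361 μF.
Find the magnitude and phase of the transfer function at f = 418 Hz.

Step 1 — Angular frequency: ω = 2π·418 = 2626 rad/s.
Step 2 — Transfer function: H(jω) = 1/(1 + jωRC).
Step 3 — Denominator: 1 + jωRC = 1 + j·2626·4530·3.61e-09 = 1 + j0.04295.
Step 4 — H = 0.9982 - j0.04287.
Step 5 — Magnitude: |H| = 0.9991 (-0.0 dB); phase: φ = -2.5°.

|H| = 0.9991 (-0.0 dB), φ = -2.5°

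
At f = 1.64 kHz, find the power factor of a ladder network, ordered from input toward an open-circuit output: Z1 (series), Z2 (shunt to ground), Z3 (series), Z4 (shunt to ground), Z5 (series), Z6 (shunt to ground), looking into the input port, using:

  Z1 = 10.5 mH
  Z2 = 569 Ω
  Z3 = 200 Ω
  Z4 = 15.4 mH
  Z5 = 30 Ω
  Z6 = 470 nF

Step 1 — Angular frequency: ω = 2π·f = 2π·1640 = 1.03e+04 rad/s.
Step 2 — Component impedances:
  Z1: Z = jωL = j·1.03e+04·0.0105 = 0 + j108.2 Ω
  Z2: Z = R = 569 Ω
  Z3: Z = R = 200 Ω
  Z4: Z = jωL = j·1.03e+04·0.0154 = 0 + j158.7 Ω
  Z5: Z = R = 30 Ω
  Z6: Z = 1/(jωC) = -j/(ω·C) = 0 - j206.5 Ω
Step 3 — Ladder network (open output): work backward from the far end, alternating series and parallel combinations. Z_in = 318.5 + j241.8 Ω = 399.9∠37.2° Ω.
Step 4 — Power factor: PF = cos(φ) = Re(Z)/|Z| = 318.5/399.88 = 0.7965.
Step 5 — Type: Im(Z) = 241.8 ⇒ lagging (phase φ = 37.2°).

PF = 0.7965 (lagging, φ = 37.2°)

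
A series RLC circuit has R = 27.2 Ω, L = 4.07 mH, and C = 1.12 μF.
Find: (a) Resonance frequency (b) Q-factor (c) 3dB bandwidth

Step 1 — Resonance: ω₀ = 1/√(LC) = 1/√(0.00407·1.12e-06) = 1.481e+04 rad/s.
Step 2 — f₀ = ω₀/(2π) = 2357 Hz.
Step 3 — Series Q: Q = ω₀L/R = 1.481e+04·0.00407/27.2 = 2.216.
Step 4 — Bandwidth: Δω = ω₀/Q = 6683 rad/s; BW = Δω/(2π) = 1064 Hz.

(a) f₀ = 2357 Hz  (b) Q = 2.216  (c) BW = 1064 Hz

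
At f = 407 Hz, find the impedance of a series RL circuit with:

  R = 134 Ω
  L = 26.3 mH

Step 1 — Angular frequency: ω = 2π·f = 2π·407 = 2557 rad/s.
Step 2 — Component impedances:
  R: Z = R = 134 Ω
  L: Z = jωL = j·2557·0.0263 = 0 + j67.26 Ω
Step 3 — Series combination: Z_total = R + L = 134 + j67.26 Ω = 149.9∠26.7° Ω.

Z = 134 + j67.26 Ω = 149.9∠26.7° Ω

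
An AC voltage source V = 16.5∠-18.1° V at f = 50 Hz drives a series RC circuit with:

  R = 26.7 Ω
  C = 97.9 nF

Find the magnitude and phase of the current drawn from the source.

Step 1 — Angular frequency: ω = 2π·f = 2π·50 = 314.2 rad/s.
Step 2 — Component impedances:
  R: Z = R = 26.7 Ω
  C: Z = 1/(jωC) = -j/(ω·C) = 0 - j3.251e+04 Ω
Step 3 — Series combination: Z_total = R + C = 26.7 - j3.251e+04 Ω = 3.251e+04∠-90.0° Ω.
Step 4 — Source phasor: V = 16.5∠-18.1° V = 15.68 - j5.126 V.
Step 5 — Ohm's law: I = V / Z_total = (15.68 - j5.126) / (26.7 - j3.251e+04) = 0.0001581 + j0.0004822 A.
Step 6 — Convert to polar: |I| = 0.0005075 A, ∠I = 71.9°.

I = 0.0005075∠71.9° A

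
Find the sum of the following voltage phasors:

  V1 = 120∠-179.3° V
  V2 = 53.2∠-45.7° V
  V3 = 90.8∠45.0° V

Step 1 — Convert each phasor to rectangular form:
  V1 = 120·(cos(-179.3°) + j·sin(-179.3°)) = -120 - j1.466 V
  V2 = 53.2·(cos(-45.7°) + j·sin(-45.7°)) = 37.16 - j38.07 V
  V3 = 90.8·(cos(45.0°) + j·sin(45.0°)) = 64.21 + j64.21 V
Step 2 — Sum components: V_total = -18.63 + j24.66 V.
Step 3 — Convert to polar: |V_total| = 30.91 V, ∠V_total = 127.1°.

V_total = 30.91∠127.1° V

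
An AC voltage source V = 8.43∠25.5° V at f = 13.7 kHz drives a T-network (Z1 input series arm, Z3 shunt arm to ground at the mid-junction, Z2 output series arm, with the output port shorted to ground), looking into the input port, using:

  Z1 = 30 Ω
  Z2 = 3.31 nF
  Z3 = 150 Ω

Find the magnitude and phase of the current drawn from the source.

Step 1 — Angular frequency: ω = 2π·f = 2π·1.37e+04 = 8.608e+04 rad/s.
Step 2 — Component impedances:
  Z1: Z = R = 30 Ω
  Z2: Z = 1/(jωC) = -j/(ω·C) = 0 - j3510 Ω
  Z3: Z = R = 150 Ω
Step 3 — With the output port shorted to ground, the output series arm Z2 runs from the junction to ground; the shunt arm Z3 also runs from the junction to ground. They appear in parallel: Z3 || Z2 = 149.7 - j6.399 Ω.
Step 4 — Series with input arm Z1: Z_in = Z1 + (Z3 || Z2) = 179.7 - j6.399 Ω = 179.8∠-2.0° Ω.
Step 5 — Source phasor: V = 8.43∠25.5° V = 7.609 + j3.629 V.
Step 6 — Ohm's law: I = V / Z_total = (7.609 + j3.629) / (179.7 - j6.399) = 0.04156 + j0.02167 A.
Step 7 — Convert to polar: |I| = 0.04687 A, ∠I = 27.5°.

I = 0.04687∠27.5° A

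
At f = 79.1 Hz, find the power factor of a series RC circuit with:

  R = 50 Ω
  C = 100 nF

Step 1 — Angular frequency: ω = 2π·f = 2π·79.1 = 497 rad/s.
Step 2 — Component impedances:
  R: Z = R = 50 Ω
  C: Z = 1/(jωC) = -j/(ω·C) = 0 - j2.012e+04 Ω
Step 3 — Series combination: Z_total = R + C = 50 - j2.012e+04 Ω = 2.012e+04∠-89.9° Ω.
Step 4 — Power factor: PF = cos(φ) = Re(Z)/|Z| = 50/2.012e+04 = 0.002485.
Step 5 — Type: Im(Z) = -2.012e+04 ⇒ leading (phase φ = -89.9°).

PF = 0.002485 (leading, φ = -89.9°)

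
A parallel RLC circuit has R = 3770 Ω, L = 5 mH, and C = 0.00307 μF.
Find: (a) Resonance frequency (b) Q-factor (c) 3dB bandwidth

Step 1 — Resonance: ω₀ = 1/√(LC) = 1/√(0.005·3.07e-09) = 2.552e+05 rad/s.
Step 2 — f₀ = ω₀/(2π) = 4.062e+04 Hz.
Step 3 — Parallel Q: Q = R/(ω₀L) = 3770/(2.552e+05·0.005) = 2.954.
Step 4 — Bandwidth: Δω = ω₀/Q = 8.64e+04 rad/s; BW = Δω/(2π) = 1.375e+04 Hz.

(a) f₀ = 4.062e+04 Hz  (b) Q = 2.954  (c) BW = 1.375e+04 Hz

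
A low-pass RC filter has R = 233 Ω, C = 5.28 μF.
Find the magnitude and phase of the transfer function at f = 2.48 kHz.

Step 1 — Angular frequency: ω = 2π·2480 = 1.558e+04 rad/s.
Step 2 — Transfer function: H(jω) = 1/(1 + jωRC).
Step 3 — Denominator: 1 + jωRC = 1 + j·1.558e+04·233·5.28e-06 = 1 + j19.17.
Step 4 — H = 0.002714 - j0.05202.
Step 5 — Magnitude: |H| = 0.05209 (-25.7 dB); phase: φ = -87.0°.

|H| = 0.05209 (-25.7 dB), φ = -87.0°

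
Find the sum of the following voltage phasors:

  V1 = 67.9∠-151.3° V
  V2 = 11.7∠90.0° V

Step 1 — Convert each phasor to rectangular form:
  V1 = 67.9·(cos(-151.3°) + j·sin(-151.3°)) = -59.56 - j32.61 V
  V2 = 11.7·(cos(90.0°) + j·sin(90.0°)) = 0 + j11.7 V
Step 2 — Sum components: V_total = -59.56 - j20.91 V.
Step 3 — Convert to polar: |V_total| = 63.12 V, ∠V_total = -160.7°.

V_total = 63.12∠-160.7° V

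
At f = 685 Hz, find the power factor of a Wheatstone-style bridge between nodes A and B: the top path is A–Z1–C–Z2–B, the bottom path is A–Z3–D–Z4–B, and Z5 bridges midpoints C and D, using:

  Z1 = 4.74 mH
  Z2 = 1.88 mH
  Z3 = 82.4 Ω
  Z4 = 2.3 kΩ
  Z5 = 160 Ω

Step 1 — Angular frequency: ω = 2π·f = 2π·685 = 4304 rad/s.
Step 2 — Component impedances:
  Z1: Z = jωL = j·4304·0.00474 = 0 + j20.4 Ω
  Z2: Z = jωL = j·4304·0.00188 = 0 + j8.091 Ω
  Z3: Z = R = 82.4 Ω
  Z4: Z = R = 2300 Ω
  Z5: Z = R = 160 Ω
Step 3 — Bridge requires nodal analysis (the Z5 bridge couples midpoints C and D, so the two paths cannot be reduced to a simple series/parallel combination). Setting node B to ground and injecting 1 A at node A, the 3-node admittance system at A, C, D solves to V_A = Z_AB = 1.9 + j28.33 Ω = 28.39∠86.2° Ω.
Step 4 — Power factor: PF = cos(φ) = Re(Z)/|Z| = 1.9/28.39 = 0.06692.
Step 5 — Type: Im(Z) = 28.33 ⇒ lagging (phase φ = 86.2°).

PF = 0.06692 (lagging, φ = 86.2°)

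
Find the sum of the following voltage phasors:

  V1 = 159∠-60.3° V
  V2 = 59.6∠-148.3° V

Step 1 — Convert each phasor to rectangular form:
  V1 = 159·(cos(-60.3°) + j·sin(-60.3°)) = 78.78 - j138.1 V
  V2 = 59.6·(cos(-148.3°) + j·sin(-148.3°)) = -50.71 - j31.32 V
Step 2 — Sum components: V_total = 28.07 - j169.4 V.
Step 3 — Convert to polar: |V_total| = 171.7 V, ∠V_total = -80.6°.

V_total = 171.7∠-80.6° V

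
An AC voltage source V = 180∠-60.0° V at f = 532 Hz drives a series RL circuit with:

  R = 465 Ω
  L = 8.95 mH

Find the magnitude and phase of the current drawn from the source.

Step 1 — Angular frequency: ω = 2π·f = 2π·532 = 3343 rad/s.
Step 2 — Component impedances:
  R: Z = R = 465 Ω
  L: Z = jωL = j·3343·0.00895 = 0 + j29.92 Ω
Step 3 — Series combination: Z_total = R + L = 465 + j29.92 Ω = 466∠3.7° Ω.
Step 4 — Source phasor: V = 180∠-60.0° V = 90 - j155.9 V.
Step 5 — Ohm's law: I = V / Z_total = (90 - j155.9) / (465 + j29.92) = 0.1713 - j0.3463 A.
Step 6 — Convert to polar: |I| = 0.3863 A, ∠I = -63.7°.

I = 0.3863∠-63.7° A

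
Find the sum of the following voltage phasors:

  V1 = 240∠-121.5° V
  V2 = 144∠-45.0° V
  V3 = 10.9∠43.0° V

Step 1 — Convert each phasor to rectangular form:
  V1 = 240·(cos(-121.5°) + j·sin(-121.5°)) = -125.4 - j204.6 V
  V2 = 144·(cos(-45.0°) + j·sin(-45.0°)) = 101.8 - j101.8 V
  V3 = 10.9·(cos(43.0°) + j·sin(43.0°)) = 7.972 + j7.434 V
Step 2 — Sum components: V_total = -15.6 - j299 V.
Step 3 — Convert to polar: |V_total| = 299.4 V, ∠V_total = -93.0°.

V_total = 299.4∠-93.0° V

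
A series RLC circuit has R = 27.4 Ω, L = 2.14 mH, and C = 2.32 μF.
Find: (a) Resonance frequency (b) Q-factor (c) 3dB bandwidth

Step 1 — Resonance: ω₀ = 1/√(LC) = 1/√(0.00214·2.32e-06) = 1.419e+04 rad/s.
Step 2 — f₀ = ω₀/(2π) = 2259 Hz.
Step 3 — Series Q: Q = ω₀L/R = 1.419e+04·0.00214/27.4 = 1.108.
Step 4 — Bandwidth: Δω = ω₀/Q = 1.28e+04 rad/s; BW = Δω/(2π) = 2038 Hz.

(a) f₀ = 2259 Hz  (b) Q = 1.108  (c) BW = 2038 Hz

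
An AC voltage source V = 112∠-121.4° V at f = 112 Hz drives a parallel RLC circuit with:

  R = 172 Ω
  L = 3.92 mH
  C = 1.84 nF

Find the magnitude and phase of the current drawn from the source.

Step 1 — Angular frequency: ω = 2π·f = 2π·112 = 703.7 rad/s.
Step 2 — Component impedances:
  R: Z = R = 172 Ω
  L: Z = jωL = j·703.7·0.00392 = 0 + j2.759 Ω
  C: Z = 1/(jωC) = -j/(ω·C) = 0 - j7.723e+05 Ω
Step 3 — Parallel combination: 1/Z_total = 1/R + 1/L + 1/C; Z_total = 0.04423 + j2.758 Ω = 2.758∠89.1° Ω.
Step 4 — Source phasor: V = 112∠-121.4° V = -58.35 - j95.6 V.
Step 5 — Ohm's law: I = V / Z_total = (-58.35 - j95.6) / (0.04423 + j2.758) = -34.99 + j20.6 A.
Step 6 — Convert to polar: |I| = 40.61 A, ∠I = 149.5°.

I = 40.61∠149.5° A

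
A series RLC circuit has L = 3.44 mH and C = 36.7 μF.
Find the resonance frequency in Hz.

Step 1 — Resonance condition Im(Z)=0 gives ω₀ = 1/√(LC).
Step 2 — ω₀ = 1/√(0.00344·3.67e-05) = 2814 rad/s.
Step 3 — f₀ = ω₀/(2π) = 447.9 Hz.

f₀ = 447.9 Hz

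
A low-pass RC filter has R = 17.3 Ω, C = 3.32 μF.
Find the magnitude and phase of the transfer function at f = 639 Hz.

Step 1 — Angular frequency: ω = 2π·639 = 4015 rad/s.
Step 2 — Transfer function: H(jω) = 1/(1 + jωRC).
Step 3 — Denominator: 1 + jωRC = 1 + j·4015·17.3·3.32e-06 = 1 + j0.2306.
Step 4 — H = 0.9495 - j0.219.
Step 5 — Magnitude: |H| = 0.9744 (-0.2 dB); phase: φ = -13.0°.

|H| = 0.9744 (-0.2 dB), φ = -13.0°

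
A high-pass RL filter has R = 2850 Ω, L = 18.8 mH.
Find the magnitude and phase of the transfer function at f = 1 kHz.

Step 1 — Angular frequency: ω = 2π·1000 = 6283 rad/s.
Step 2 — Transfer function: H(jω) = jωL/(R + jωL).
Step 3 — Numerator jωL = j·118.1; denominator R + jωL = 2850 + j118.1.
Step 4 — H = 0.001715 + j0.04138.
Step 5 — Magnitude: |H| = 0.04141 (-27.7 dB); phase: φ = 87.6°.

|H| = 0.04141 (-27.7 dB), φ = 87.6°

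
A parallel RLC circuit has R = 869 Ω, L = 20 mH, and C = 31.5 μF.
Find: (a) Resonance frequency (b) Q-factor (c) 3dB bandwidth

Step 1 — Resonance: ω₀ = 1/√(LC) = 1/√(0.02·3.15e-05) = 1260 rad/s.
Step 2 — f₀ = ω₀/(2π) = 200.5 Hz.
Step 3 — Parallel Q: Q = R/(ω₀L) = 869/(1260·0.02) = 34.49.
Step 4 — Bandwidth: Δω = ω₀/Q = 36.53 rad/s; BW = Δω/(2π) = 5.814 Hz.

(a) f₀ = 200.5 Hz  (b) Q = 34.49  (c) BW = 5.814 Hz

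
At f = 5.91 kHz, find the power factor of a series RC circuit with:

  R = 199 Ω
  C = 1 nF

Step 1 — Angular frequency: ω = 2π·f = 2π·5910 = 3.713e+04 rad/s.
Step 2 — Component impedances:
  R: Z = R = 199 Ω
  C: Z = 1/(jωC) = -j/(ω·C) = 0 - j2.693e+04 Ω
Step 3 — Series combination: Z_total = R + C = 199 - j2.693e+04 Ω = 2.693e+04∠-89.6° Ω.
Step 4 — Power factor: PF = cos(φ) = Re(Z)/|Z| = 199/26931 = 0.007389.
Step 5 — Type: Im(Z) = -2.693e+04 ⇒ leading (phase φ = -89.6°).

PF = 0.007389 (leading, φ = -89.6°)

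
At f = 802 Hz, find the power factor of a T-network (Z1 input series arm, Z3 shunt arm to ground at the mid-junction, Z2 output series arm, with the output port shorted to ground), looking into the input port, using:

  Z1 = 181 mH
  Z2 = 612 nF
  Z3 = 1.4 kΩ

Step 1 — Angular frequency: ω = 2π·f = 2π·802 = 5039 rad/s.
Step 2 — Component impedances:
  Z1: Z = jωL = j·5039·0.181 = 0 + j912.1 Ω
  Z2: Z = 1/(jωC) = -j/(ω·C) = 0 - j324.3 Ω
  Z3: Z = R = 1400 Ω
Step 3 — With the output port shorted to ground, the output series arm Z2 runs from the junction to ground; the shunt arm Z3 also runs from the junction to ground. They appear in parallel: Z3 || Z2 = 71.28 - j307.8 Ω.
Step 4 — Series with input arm Z1: Z_in = Z1 + (Z3 || Z2) = 71.28 + j604.3 Ω = 608.5∠83.3° Ω.
Step 5 — Power factor: PF = cos(φ) = Re(Z)/|Z| = 71.28/608.5 = 0.1171.
Step 6 — Type: Im(Z) = 604.3 ⇒ lagging (phase φ = 83.3°).

PF = 0.1171 (lagging, φ = 83.3°)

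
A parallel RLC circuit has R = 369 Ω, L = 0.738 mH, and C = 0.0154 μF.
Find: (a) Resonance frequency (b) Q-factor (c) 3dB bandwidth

Step 1 — Resonance: ω₀ = 1/√(LC) = 1/√(0.000738·1.54e-08) = 2.966e+05 rad/s.
Step 2 — f₀ = ω₀/(2π) = 4.721e+04 Hz.
Step 3 — Parallel Q: Q = R/(ω₀L) = 369/(2.966e+05·0.000738) = 1.686.
Step 4 — Bandwidth: Δω = ω₀/Q = 1.76e+05 rad/s; BW = Δω/(2π) = 2.801e+04 Hz.

(a) f₀ = 4.721e+04 Hz  (b) Q = 1.686  (c) BW = 2.801e+04 Hz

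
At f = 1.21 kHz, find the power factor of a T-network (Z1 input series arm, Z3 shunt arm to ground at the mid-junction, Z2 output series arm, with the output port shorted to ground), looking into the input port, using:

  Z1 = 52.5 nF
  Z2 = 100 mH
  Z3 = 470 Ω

Step 1 — Angular frequency: ω = 2π·f = 2π·1210 = 7603 rad/s.
Step 2 — Component impedances:
  Z1: Z = 1/(jωC) = -j/(ω·C) = 0 - j2505 Ω
  Z2: Z = jωL = j·7603·0.1 = 0 + j760.3 Ω
  Z3: Z = R = 470 Ω
Step 3 — With the output port shorted to ground, the output series arm Z2 runs from the junction to ground; the shunt arm Z3 also runs from the junction to ground. They appear in parallel: Z3 || Z2 = 340 + j210.2 Ω.
Step 4 — Series with input arm Z1: Z_in = Z1 + (Z3 || Z2) = 340 - j2295 Ω = 2320∠-81.6° Ω.
Step 5 — Power factor: PF = cos(φ) = Re(Z)/|Z| = 340/2320 = 0.1466.
Step 6 — Type: Im(Z) = -2295 ⇒ leading (phase φ = -81.6°).

PF = 0.1466 (leading, φ = -81.6°)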